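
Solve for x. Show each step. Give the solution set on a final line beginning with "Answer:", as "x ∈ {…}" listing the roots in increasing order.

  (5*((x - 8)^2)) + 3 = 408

Step 1. [(5*((x - 8)^2)) + 3 = 408] subtract 3: x sits inside (… + 3) ⇒ sub: 5*((x - 8)^2) = 405.
Step 2. [5*((x - 8)^2) = 405] leading coefficient 5: divide by 5. So div: (x - 8)^2 = 81.
Step 3. [(x - 8)^2 = 81] √ both sides: 81 ≥ 0 gives two branches, so sqrt: x - 8 = 9 or -9.
Step 4. [x - 8 = 9 or -9] add 8: x sits inside (… - 8) ⇒ sub: x = 17 or -1.

Answer: x ∈ {-1, 17}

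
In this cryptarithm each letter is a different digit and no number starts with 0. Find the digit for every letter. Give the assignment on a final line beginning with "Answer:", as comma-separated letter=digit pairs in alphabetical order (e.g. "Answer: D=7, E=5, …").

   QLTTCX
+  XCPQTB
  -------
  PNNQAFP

Step 1. [col 1: X + B ≡ P (mod 10)] several values work for B in column 1 (X + B ≡ P (mod 10), carry-in 0); try B=2 ⇒ B=2.
Step 2. [col 1: X + B ≡ P (mod 10)] column 1 (X + B ≡ P (mod 10), carry-in 0) doesn't pin X yet; pick X=9 and continue ⇒ X=9.
Step 3. [col 1: X + B ≡ P (mod 10)] from column 1 (X=9, B=2, carry-in 0, digits 2,9 already taken and all letters distinct): P must equal 1. So P=1.
Step 4. [col 2: C + T ≡ F (mod 10)] no forcing yet in column 2 (carry-in 1); T=6 is free and consistent — try it, so T=6.
Step 5. [col 2: C + T ≡ F (mod 10)] column 2 (C + T ≡ F (mod 10), carry-in 1) doesn't pin F yet; pick F=0 and continue. So F=0.
Step 6. [col 2: C + T ≡ F (mod 10)] column 2: given T=6, F=0, carry-in 1, and digits 0,1,2,6,9 already taken and all letters distinct, C+T≡F (mod 10) forces C=3, so C=3.
Step 7. [col 3: T + Q ≡ A (mod 10)] several values work for A in column 3 (T + Q ≡ A (mod 10), carry-in 1); try A=5 ⇒ A=5.
Step 8. [col 3: T + Q ≡ A (mod 10)] column 3: given T=6, A=5, carry-in 1, and digits 0,1,2,3,5,6,9 already taken and all letters distinct, T+Q≡A (mod 10) forces Q=8, so Q=8.
Step 9. [col 5: L + C ≡ N (mod 10)] column 5 reads L+C+carry(0)=N with C=3; with digits 0,1,2,3,5,6,8,9 already taken and all letters distinct, the only value for L is 4 ⇒ L=4.
Step 10. [col 5: L + C ≡ N (mod 10)] column 5 reads L+C+carry(0)=N with L=4, C=3; with digits 0,1,2,3,4,5,6,8,9 already taken and all letters distinct, the only value for N is 7. So N=7.

Answer: A=5, B=2, C=3, F=0, L=4, N=7, P=1, Q=8, T=6, X=9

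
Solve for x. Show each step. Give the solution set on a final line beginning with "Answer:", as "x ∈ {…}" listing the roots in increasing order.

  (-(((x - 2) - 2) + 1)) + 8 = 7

Step 1. [(-(((x - 2) - 2) + 1)) + 8 = 7] peel the +8: subtract 8 from each side, so sub: -(((x - 2) - 2) + 1) = -1.
Step 2. [-(((x - 2) - 2) + 1) = -1] leading − — multiply by −1. So neg: ((x - 2) - 2) + 1 = 1.
Step 3. [((x - 2) - 2) + 1 = 1] subtract 1: x sits inside (… + 1), so sub: (x - 2) - 2 = 0.
Step 4. [(x - 2) - 2 = 0] peel the -2: add 2 from each side. So sub: x - 2 = 2.
Step 5. [x - 2 = 2] -2 is outermost — add 2 both sides. So sub: x = 4.

Answer: x ∈ {4}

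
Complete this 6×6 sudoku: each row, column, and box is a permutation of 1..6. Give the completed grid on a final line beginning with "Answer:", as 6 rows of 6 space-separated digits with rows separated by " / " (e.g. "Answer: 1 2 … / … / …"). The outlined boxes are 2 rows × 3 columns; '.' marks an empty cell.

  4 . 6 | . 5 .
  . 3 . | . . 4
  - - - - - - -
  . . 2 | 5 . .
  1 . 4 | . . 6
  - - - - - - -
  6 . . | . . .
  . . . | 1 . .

Step 1. [r5c4∈{2,3,4}] r5c4 is the only open cell in col 4 admitting 4, so r5c4=4.
Step 2. [r6c5∈{2,3,6}] r6c5 is the only open cell in row 6 admitting 6, so r6c5=6.
Step 3. [r3c1∈{3}] r3c1's peers cover all but 3. So r3c1=3.
Step 4. [r3c6∈{1}] r3c6 is down to just 1. So r3c6=1.
Step 5. [r1c2∈{1,2}] across row 1, 1 lands solely at r1c2 ⇒ r1c2=1.
Step 6. [r2c1∈{2,5}] in box 1, 2 fits only at r2c1, so r2c1=2.
Step 7. [r6c1∈{5}] nothing but 5 survives at r6c1, so r6c1=5.
Step 8. [r5c2∈{2}] r5c2's peers cover all but 2 ⇒ r5c2=2.
Step 9. [r5c5∈{3}] r5c5 has the single candidate 3 ⇒ r5c5=3.
Step 10. [r1c6∈{2,3}] r1c6 is the only open cell in col 6 admitting 3 ⇒ r1c6=3.
Step 11. [r1c4∈{2}] nothing but 2 survives at r1c4, so r1c4=2.
Step 12. [r3c2∈{6}] r3c2 is down to just 6 ⇒ r3c2=6.
Step 13. [r2c4∈{6}] nothing but 6 survives at r2c4 ⇒ r2c4=6.
Step 14. [r4c2∈{5}] r4c2's peers cover all but 5 ⇒ r4c2=5.
Step 15. [r4c4∈{3}] only 3 remains possible at r4c4, so r4c4=3.
Step 16. [r5c3∈{1}] nothing but 1 survives at r5c3, so r5c3=1.
Step 17. [r3c5∈{4}] r3c5 is down to just 4 ⇒ r3c5=4.
Step 18. [r2c3∈{5}] r2c3's peers cover all but 5, so r2c3=5.
Step 19. [r4c5∈{2}] r4c5 has the single candidate 2. So r4c5=2.
Step 20. [r2c5∈{1}] r2c5's peers cover all but 1 ⇒ r2c5=1.
Step 21. [r6c6∈{2}] r6c6 has the single candidate 2, so r6c6=2.
Step 22. [r6c3∈{3}] nothing but 3 survives at r6c3 ⇒ r6c3=3.
Step 23. [r6c2∈{4}] r6c2's peers cover all but 4 ⇒ r6c2=4.
Step 24. [r5c6∈{5}] nothing but 5 survives at r5c6 ⇒ r5c6=5.

Answer: 4 1 6 2 5 3 / 2 3 5 6 1 4 / 3 6 2 5 4 1 / 1 5 4 3 2 6 / 6 2 1 4 3 5 / 5 4 3 1 6 2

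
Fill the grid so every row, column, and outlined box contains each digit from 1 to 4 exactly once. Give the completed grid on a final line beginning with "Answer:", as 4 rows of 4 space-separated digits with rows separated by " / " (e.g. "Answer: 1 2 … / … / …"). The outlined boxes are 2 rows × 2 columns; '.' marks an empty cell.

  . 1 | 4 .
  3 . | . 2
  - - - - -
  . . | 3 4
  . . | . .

Step 1. [r3c2∈{2}] r3c2's peers cover all but 2 ⇒ r3c2=2.
Step 2. [r4c4∈{1}] r4c4 has the single candidate 1 ⇒ r4c4=1.
Step 3. [r4c2∈{3,4}] in row 4, 3 fits only at r4c2 ⇒ r4c2=3.
Step 4. [r1c1∈{2}] r1c1 has the single candidate 2, so r1c1=2.
Step 5. [r4c1∈{4}] r4c1 has the single candidate 4, so r4c1=4.
Step 6. [r3c1∈{1}] r3c1 is down to just 1. So r3c1=1.
Step 7. [r2c3∈{1}] only 1 remains possible at r2c3. So r2c3=1.
Step 8. [r2c2∈{4}] nothing but 4 survives at r2c2 ⇒ r2c2=4.
Step 9. [r4c3∈{2}] r4c3 has the single candidate 2, so r4c3=2.
Step 10. [r1c4∈{3}] r1c4's peers cover all but 3. So r1c4=3.

Answer: 2 1 4 3 / 3 4 1 2 / 1 2 3 4 / 4 3 2 1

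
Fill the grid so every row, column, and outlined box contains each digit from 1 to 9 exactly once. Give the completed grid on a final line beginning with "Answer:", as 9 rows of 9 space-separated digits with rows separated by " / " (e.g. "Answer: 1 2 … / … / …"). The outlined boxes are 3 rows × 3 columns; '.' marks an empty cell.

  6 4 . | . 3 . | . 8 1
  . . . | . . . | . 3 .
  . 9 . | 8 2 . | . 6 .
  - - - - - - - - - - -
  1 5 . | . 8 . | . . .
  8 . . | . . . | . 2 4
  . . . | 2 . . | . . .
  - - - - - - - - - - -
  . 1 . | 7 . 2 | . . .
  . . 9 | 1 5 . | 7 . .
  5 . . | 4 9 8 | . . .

Step 1. [r6c1∈{3,4,7,9}] across col 1, 9 lands solely at r6c1, so r6c1=9.
Step 2. [r7c5∈{6}] r7c5's peers cover all but 6. So r7c5=6.
Step 3. [r4c3∈{2,3,4,6,7}] row 4 places 2 nowhere but r4c3, so r4c3=2.
Step 4. [r4c6∈{3,4,6,7,9}] in row 4, 4 fits only at r4c6. So r4c6=4.
Step 5. [r1c7∈{2,5,9}] r1c7 is the only open cell in row 1 admitting 2, so r1c7=2.
Step 6. [r8c6∈{3}] r8c6 is down to just 3 ⇒ r8c6=3.
Step 7. [r6c3∈{3,4,6,7}] in row 6, 4 fits only at r6c3. So r6c3=4.
Step 8. [r2c5∈{1,4,7}] in col 5, 4 fits only at r2c5, so r2c5=4.
Step 9. [r8c8∈{4}] r8c8's peers cover all but 4, so r8c8=4.
Step 10. [r8c1∈{2}] r8c1's peers cover all but 2, so r8c1=2.
Step 11. [r2c1∈{7}] r2c1 is down to just 7. So r2c1=7.
Step 12. [r1c6∈{5,7,9}] in row 1, 7 fits only at r1c6, so r1c6=7.
Step 13. [r1c4∈{5,9}] row 1 places 9 nowhere but r1c4, so r1c4=9.
Step 14. [r5c6∈{1,5,6,9}] across col 6, 9 lands solely at r5c6. So r5c6=9.
Step 15. [r3c9∈{5,7}] 7 has one home in row 3: r3c9 ⇒ r3c9=7.
Step 16. [r3c1∈{3}] r3c1 has the single candidate 3 ⇒ r3c1=3.
Step 17. [r9c9∈{2,3,6}] row 9 places 2 nowhere but r9c9 ⇒ r9c9=2.
Step 18. [r1c3∈{5}] r1c3 is down to just 5 ⇒ r1c3=5.
Step 19. [r3c3∈{1}] nothing but 1 survives at r3c3, so r3c3=1.
Step 20. [r3c6∈{5}] r3c6 is down to just 5. So r3c6=5.
Step 21. [r2c4∈{6}] nothing but 6 survives at r2c4, so r2c4=6.
Step 22. [r6c6∈{1,6}] col 6 places 6 nowhere but r6c6. So r6c6=6.
Step 23. [r4c4∈{3}] only 3 remains possible at r4c4, so r4c4=3.
Step 24. [r4c8∈{7,9}] r4c8 is the only open cell in row 4 admitting 7, so r4c8=7.
Step 25. [r7c8∈{5,9}] 9 has one home in col 8: r7c8, so r7c8=9.
Step 26. [r6c8∈{1,5}] col 8 places 5 nowhere but r6c8. So r6c8=5.
Step 27. [r2c3∈{8}] r2c3's peers cover all but 8 ⇒ r2c3=8.
Step 28. [r7c3∈{3}] r7c3's peers cover all but 3. So r7c3=3.
Step 29. [r6c9∈{3,8}] across col 9, 3 lands solely at r6c9. So r6c9=3.
Step 30. [r6c2∈{7}] nothing but 7 survives at r6c2 ⇒ r6c2=7.
Step 31. [r9c2∈{6}] r9c2 is down to just 6 ⇒ r9c2=6.
Step 32. [r8c9∈{6,8}] row 8 places 6 nowhere but r8c9 ⇒ r8c9=6.
Step 33. [r4c7∈{6,9}] across row 4, 6 lands solely at r4c7, so r4c7=6.
Step 34. [r5c7∈{1}] only 1 remains possible at r5c7. So r5c7=1.
Step 35. [r2c7∈{5,9}] across col 7, 9 lands solely at r2c7, so r2c7=9.
Step 36. [r7c7∈{5,8}] r7c7 is the only open cell in col 7 admitting 5. So r7c7=5.
Step 37. [r7c1∈{4}] r7c1 is down to just 4 ⇒ r7c1=4.
Step 38. [r2c6∈{1}] only 1 remains possible at r2c6. So r2c6=1.
Step 39. [r5c3∈{6}] nothing but 6 survives at r5c3 ⇒ r5c3=6.
Step 40. [r5c4∈{5}] only 5 remains possible at r5c4, so r5c4=5.
Step 41. [r6c7∈{8}] only 8 remains possible at r6c7 ⇒ r6c7=8.
Step 42. [r5c2∈{3}] nothing but 3 survives at r5c2 ⇒ r5c2=3.
Step 43. [r9c8∈{1}] nothing but 1 survives at r9c8. So r9c8=1.
Step 44. [r7c9∈{8}] only 8 remains possible at r7c9, so r7c9=8.
Step 45. [r3c7∈{4}] only 4 remains possible at r3c7, so r3c7=4.
Step 46. [r5c5∈{7}] r5c5 is down to just 7. So r5c5=7.
Step 47. [r8c2∈{8}] nothing but 8 survives at r8c2 ⇒ r8c2=8.
Step 48. [r6c5∈{1}] only 1 remains possible at r6c5. So r6c5=1.
Step 49. [r9c3∈{7}] nothing but 7 survives at r9c3. So r9c3=7.
Step 50. [r2c2∈{2}] nothing but 2 survives at r2c2 ⇒ r2c2=2.
Step 51. [r4c9∈{9}] r4c9 is down to just 9, so r4c9=9.
Step 52. [r9c7∈{3}] r9c7 has the single candidate 3, so r9c7=3.
Step 53. [r2c9∈{5}] r2c9 is down to just 5 ⇒ r2c9=5.

Answer: 6 4 5 9 3 7 2 8 1 / 7 2 8 6 4 1 9 3 5 / 3 9 1 8 2 5 4 6 7 / 1 5 2 3 8 4 6 7 9 / 8 3 6 5 7 9 1 2 4 / 9 7 4 2 1 6 8 5 3 / 4 1 3 7 6 2 5 9 8 / 2 8 9 1 5 3 7 4 6 / 5 6 7 4 9 8 3 1 2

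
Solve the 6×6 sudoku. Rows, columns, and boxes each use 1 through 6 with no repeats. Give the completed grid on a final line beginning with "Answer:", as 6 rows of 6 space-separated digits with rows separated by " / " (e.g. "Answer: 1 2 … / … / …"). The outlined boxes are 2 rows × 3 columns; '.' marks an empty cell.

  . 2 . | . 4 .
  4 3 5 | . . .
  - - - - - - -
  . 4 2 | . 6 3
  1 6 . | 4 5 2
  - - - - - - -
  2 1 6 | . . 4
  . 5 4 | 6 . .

Step 1. [r6c5∈{1,2,3}] in row 6, 2 fits only at r6c5. So r6c5=2.
Step 2. [r2c5∈{1}] only 1 remains possible at r2c5, so r2c5=1.
Step 3. [r1c6∈{5,6}] 5 has one home in col 6: r1c6, so r1c6=5.
Step 4. [r1c4∈{3}] nothing but 3 survives at r1c4 ⇒ r1c4=3.
Step 5. [r6c1∈{3}] nothing but 3 survives at r6c1 ⇒ r6c1=3.
Step 6. [r3c1∈{5}] nothing but 5 survives at r3c1, so r3c1=5.
Step 7. [r1c1∈{6}] nothing but 6 survives at r1c1 ⇒ r1c1=6.
Step 8. [r5c4∈{5}] nothing but 5 survives at r5c4, so r5c4=5.
Step 9. [r3c4∈{1}] nothing but 1 survives at r3c4, so r3c4=1.
Step 10. [r2c4∈{2}] nothing but 2 survives at r2c4. So r2c4=2.
Step 11. [r4c3∈{3}] r4c3's peers cover all but 3, so r4c3=3.
Step 12. [r1c3∈{1}] r1c3's peers cover all but 1 ⇒ r1c3=1.
Step 13. [r6c6∈{1}] r6c6 is down to just 1. So r6c6=1.
Step 14. [r5c5∈{3}] r5c5 is down to just 3 ⇒ r5c5=3.
Step 15. [r2c6∈{6}] r2c6's peers cover all but 6, so r2c6=6.

Answer: 6 2 1 3 4 5 / 4 3 5 2 1 6 / 5 4 2 1 6 3 / 1 6 3 4 5 2 / 2 1 6 5 3 4 / 3 5 4 6 2 1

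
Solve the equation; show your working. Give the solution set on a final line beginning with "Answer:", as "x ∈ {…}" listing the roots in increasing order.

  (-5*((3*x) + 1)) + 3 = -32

Step 1. [(-5*((3*x) + 1)) + 3 = -32] 3 comes off first (subtract 3) ⇒ sub: -5*((3*x) + 1) = -35.
Step 2. [-5*((3*x) + 1) = -35] divide by the outer -5, so div: (3*x) + 1 = 7.
Step 3. [(3*x) + 1 = 7] peel the +1: subtract 1 from each side ⇒ sub: 3*x = 6.
Step 4. [3*x = 6] 3 out front; divide by 3 ⇒ div: x = 2.

Answer: x ∈ {2}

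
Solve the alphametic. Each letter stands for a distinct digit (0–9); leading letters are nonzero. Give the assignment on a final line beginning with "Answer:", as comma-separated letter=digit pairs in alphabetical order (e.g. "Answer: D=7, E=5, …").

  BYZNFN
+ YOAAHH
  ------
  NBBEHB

Step 1. [col 1: N + H ≡ B (mod 10)] N=5 is one option consistent with column 1 (N + H ≡ B (mod 10), carry-in 0) — take it, so N=5.
Step 2. [col 1: N + H ≡ B (mod 10)] several values work for H in column 1 (N + H ≡ B (mod 10), carry-in 0); try H=6, so H=6.
Step 3. [col 1: N + H ≡ B (mod 10)] in column 1 we have N+H≡B with carry-in 0; given N=5, H=6 and digits 5,6 already taken and all letters distinct, that pins B to 1 ⇒ B=1.
Step 4. [col 2: F + H ≡ H (mod 10)] column 2 reads F+H+carry(1)=H with H=6; with digits 1,5,6 already taken and all letters distinct, the only value for F is 9, so F=9.
Step 5. [col 3: N + A ≡ E (mod 10)] several values work for A in column 3 (N + A ≡ E (mod 10), carry-in 1); try A=8. So A=8.
Step 6. [col 3: N + A ≡ E (mod 10)] column 3 reads N+A+carry(1)=E with N=5, A=8; with digits 1,5,6,8,9 already taken and all letters distinct, the only value for E is 4, so E=4.
Step 7. [col 4: Z + A ≡ B (mod 10)] from column 4 (A=8, B=1, carry-in 1, digits 1,4,5,6,8,9 already taken and all letters distinct): Z must equal 2. So Z=2.
Step 8. [col 5: Y + O ≡ B (mod 10)] several values work for O in column 5 (Y + O ≡ B (mod 10), carry-in 1); try O=7 ⇒ O=7.
Step 9. [col 5: Y + O ≡ B (mod 10)] column 5 reads Y+O+carry(1)=B with O=7, B=1; with digits 1,2,4,5,6,7,8,9 already taken and all letters distinct, the only value for Y is 3, so Y=3.

Answer: A=8, B=1, E=4, F=9, H=6, N=5, O=7, Y=3, Z=2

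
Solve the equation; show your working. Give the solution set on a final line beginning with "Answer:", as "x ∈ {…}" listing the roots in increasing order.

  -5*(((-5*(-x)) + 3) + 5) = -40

Step 1. [-5*(((-5*(-x)) + 3) + 5) = -40] -5 out front; divide by -5 ⇒ div: ((-5*(-x)) + 3) + 5 = 8.
Step 2. [((-5*(-x)) + 3) + 5 = 8] subtract 5: x sits inside (… + 5) ⇒ sub: (-5*(-x)) + 3 = 3.
Step 3. [(-5*(-x)) + 3 = 3] subtract 3: x sits inside (… + 3). So sub: -5*(-x) = 0.
Step 4. [-5*(-x) = 0] -5 out front; divide by -5 ⇒ div: -x = 0.
Step 5. [-x = 0] leading − — multiply by −1. So neg: x = 0.

Answer: x ∈ {0}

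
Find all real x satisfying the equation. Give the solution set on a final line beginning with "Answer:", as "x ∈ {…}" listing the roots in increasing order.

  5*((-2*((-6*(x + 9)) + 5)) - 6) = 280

Step 1. [5*((-2*((-6*(x + 9)) + 5)) - 6) = 280] LHS = 5·(…); ÷5 both sides ⇒ div: (-2*((-6*(x + 9)) + 5)) - 6 = 56.
Step 2. [(-2*((-6*(x + 9)) + 5)) - 6 = 56] the outer -6 inverts by adding 6. So sub: -2*((-6*(x + 9)) + 5) = 62.
Step 3. [-2*((-6*(x + 9)) + 5) = 62] leading coefficient -2: divide by -2 ⇒ div: (-6*(x + 9)) + 5 = -31.
Step 4. [(-6*(x + 9)) + 5 = -31] the outer +5 inverts by subtracting 5 ⇒ sub: -6*(x + 9) = -36.
Step 5. [-6*(x + 9) = -36] divide by the outer -6, so div: x + 9 = 6.
Step 6. [x + 9 = 6] the outer +9 inverts by subtracting 9. So sub: x = -3.

Answer: x ∈ {-3}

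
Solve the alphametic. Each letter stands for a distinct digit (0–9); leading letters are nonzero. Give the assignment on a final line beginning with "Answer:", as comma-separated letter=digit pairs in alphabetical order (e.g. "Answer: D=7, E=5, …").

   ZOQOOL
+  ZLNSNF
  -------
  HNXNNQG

Step 1. [col 1: L + F ≡ G (mod 10)] several values work for G in column 1 (L + F ≡ G (mod 10), carry-in 0); try G=7. So G=7.
Step 2. [col 1: L + F ≡ G (mod 10)] L=4 is one option consistent with column 1 (L + F ≡ G (mod 10), carry-in 0) — take it. So L=4.
Step 3. [col 1: L + F ≡ G (mod 10)] in column 1 we have L+F≡G with carry-in 0; given L=4, G=7 and digits 4,7 already taken and all letters distinct, that pins F to 3, so F=3.
Step 4. [col 2: O + N ≡ Q (mod 10)] several values work for O in column 2 (O + N ≡ Q (mod 10), carry-in 0); try O=2. So O=2.
Step 5. [col 2: O + N ≡ Q (mod 10)] no forcing yet in column 2 (carry-in 0); Q=0 is free and consistent — try it. So Q=0.
Step 6. [H] adding two 6-digit numbers gives at most 6+1 digits, and here it does — H is that final carry and must be 1. So H=1.
Step 7. [col 2: O + N ≡ Q (mod 10)] from column 2 (O=2, Q=0, carry-in 0, digits 0,1,2,3,4,7 already taken and all letters distinct): N must equal 8. So N=8.
Step 8. [col 3: O + S ≡ N (mod 10)] column 3 reads O+S+carry(1)=N with O=2, N=8; with digits 0,1,2,3,4,7,8 already taken and all letters distinct, the only value for S is 5 ⇒ S=5.
Step 9. [col 5: O + L ≡ X (mod 10)] column 5 reads O+L+carry(0)=X with O=2, L=4; with digits 0,1,2,3,4,5,7,8 already taken and all letters distinct, the only value for X is 6. So X=6.
Step 10. [col 6: Z + Z ≡ N (mod 10)] from column 6 (N=8, carry-in 0, digits 0,1,2,3,4,5,6,7,8 already taken and all letters distinct): Z must equal 9, so Z=9.

Answer: F=3, G=7, H=1, L=4, N=8, O=2, Q=0, S=5, X=6, Z=9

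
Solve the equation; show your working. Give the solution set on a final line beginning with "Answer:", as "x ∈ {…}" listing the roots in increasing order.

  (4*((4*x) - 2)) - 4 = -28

Step 1. [(4*((4*x) - 2)) - 4 = -28] common factor 4 (LHS and -28) — divide through, so factor: ((4*x) - 2) - 1 = -7.
Step 2. [((4*x) - 2) - 1 = -7] 1 comes off first (add 1), so sub: (4*x) - 2 = -6.
Step 3. [(4*x) - 2 = -6] add 2: x sits inside (… - 2) ⇒ sub: 4*x = -4.
Step 4. [4*x = -4] LHS = 4·(…); ÷4 both sides, so div: x = -1.

Answer: x ∈ {-1}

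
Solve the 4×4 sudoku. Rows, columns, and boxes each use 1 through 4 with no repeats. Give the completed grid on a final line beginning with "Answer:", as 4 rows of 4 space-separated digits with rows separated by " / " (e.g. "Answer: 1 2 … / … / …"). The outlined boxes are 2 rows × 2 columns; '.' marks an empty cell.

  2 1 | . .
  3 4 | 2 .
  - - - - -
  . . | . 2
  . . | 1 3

Step 1. [r3c3∈{4}] r3c3 is down to just 4, so r3c3=4.
Step 2. [r3c2∈{3}] only 3 remains possible at r3c2. So r3c2=3.
Step 3. [r4c2∈{2}] only 2 remains possible at r4c2 ⇒ r4c2=2.
Step 4. [r3c1∈{1}] r3c1 is down to just 1, so r3c1=1.
Step 5. [r1c3∈{3}] nothing but 3 survives at r1c3. So r1c3=3.
Step 6. [r2c4∈{1}] only 1 remains possible at r2c4. So r2c4=1.
Step 7. [r1c4∈{4}] r1c4's peers cover all but 4, so r1c4=4.
Step 8. [r4c1∈{4}] r4c1 has the single candidate 4 ⇒ r4c1=4.

Answer: 2 1 3 4 / 3 4 2 1 / 1 3 4 2 / 4 2 1 3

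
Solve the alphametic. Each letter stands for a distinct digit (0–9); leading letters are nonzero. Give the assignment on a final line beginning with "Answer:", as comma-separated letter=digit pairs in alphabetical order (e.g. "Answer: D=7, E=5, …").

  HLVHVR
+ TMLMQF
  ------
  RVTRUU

Step 1. [col 1: R + F ≡ U (mod 10)] column 1 (R + F ≡ U (mod 10), carry-in 0) doesn't pin F yet; pick F=1 and continue. So F=1.
Step 2. [col 1: R + F ≡ U (mod 10)] column 1 (R + F ≡ U (mod 10), carry-in 0) doesn't pin R yet; pick R=6 and continue ⇒ R=6.
Step 3. [col 1: R + F ≡ U (mod 10)] from column 1 (R=6, F=1, carry-in 0, digits 1,6 already taken and all letters distinct): U must equal 7, so U=7.
Step 4. [col 2: V + Q ≡ U (mod 10)] several values work for V in column 2 (V + Q ≡ U (mod 10), carry-in 0); try V=9 ⇒ V=9.
Step 5. [col 2: V + Q ≡ U (mod 10)] column 2 reads V+Q+carry(0)=U with V=9, U=7; with digits 1,6,7,9 already taken and all letters distinct, the only value for Q is 8, so Q=8.
Step 6. [col 3: H + M ≡ R (mod 10)] no forcing yet in column 3 (carry-in 1); M=3 is free and consistent — try it, so M=3.
Step 7. [col 3: H + M ≡ R (mod 10)] column 3: given M=3, R=6, carry-in 1, and digits 1,3,6,7,8,9 already taken and all letters distinct, H+M≡R (mod 10) forces H=2. So H=2.
Step 8. [col 4: V + L ≡ T (mod 10)] column 4 reads V+L+carry(0)=T with V=9; with digits 1,2,3,6,7,8,9 already taken and all letters distinct, the only value for L is 5 ⇒ L=5.
Step 9. [col 4: V + L ≡ T (mod 10)] column 4: given V=9, L=5, carry-in 0, and digits 1,2,3,5,6,7,8,9 already taken and all letters distinct, V+L≡T (mod 10) forces T=4. So T=4.

Answer: F=1, H=2, L=5, M=3, Q=8, R=6, T=4, U=7, V=9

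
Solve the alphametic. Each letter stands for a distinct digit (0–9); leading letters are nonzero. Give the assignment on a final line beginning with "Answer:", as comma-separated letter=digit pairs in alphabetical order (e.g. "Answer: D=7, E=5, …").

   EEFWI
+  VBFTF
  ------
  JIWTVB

Step 1. [col 1: I + F ≡ B (mod 10)] no forcing yet in column 1 (carry-in 0); B=7 is free and consistent — try it ⇒ B=7.
Step 2. [col 1: I + F ≡ B (mod 10)] several values work for I in column 1 (I + F ≡ B (mod 10), carry-in 0); try I=4 ⇒ I=4.
Step 3. [col 1: I + F ≡ B (mod 10)] from column 1 (I=4, B=7, carry-in 0, digits 4,7 already taken and all letters distinct): F must equal 3, so F=3.
Step 4. [col 2: W + T ≡ V (mod 10)] column 2 (W + T ≡ V (mod 10), carry-in 0) doesn't pin T yet; pick T=6 and continue, so T=6.
Step 5. [col 2: W + T ≡ V (mod 10)] W=2 is one option consistent with column 2 (W + T ≡ V (mod 10), carry-in 0) — take it, so W=2.
Step 6. [col 2: W + T ≡ V (mod 10)] column 2 reads W+T+carry(0)=V with W=2, T=6; with digits 2,3,4,6,7 already taken and all letters distinct, the only value for V is 8. So V=8.
Step 7. [J] the sum has 6 digits but both addends have 5; that extra leading digit J is the final carry, namely 1. So J=1.
Step 8. [col 4: E + B ≡ W (mod 10)] in column 4 we have E+B≡W with carry-in 0; given B=7, W=2 and digits 1,2,3,4,6,7,8 already taken and all letters distinct, that pins E to 5, so E=5.

Answer: B=7, E=5, F=3, I=4, J=1, T=6, V=8, W=2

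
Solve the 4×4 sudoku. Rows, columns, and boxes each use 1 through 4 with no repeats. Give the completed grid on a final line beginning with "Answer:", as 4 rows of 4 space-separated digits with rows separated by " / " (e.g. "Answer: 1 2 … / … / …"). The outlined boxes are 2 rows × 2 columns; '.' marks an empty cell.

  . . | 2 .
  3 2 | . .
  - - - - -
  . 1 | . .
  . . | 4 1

Step 1. [r1c2∈{4}] only 4 remains possible at r1c2 ⇒ r1c2=4.
Step 2. [r3c4∈{2,3}] r3c4 is the only open cell in col 4 admitting 2, so r3c4=2.
Step 3. [r3c1∈{4}] r3c1 is down to just 4. So r3c1=4.
Step 4. [r4c1∈{2}] nothing but 2 survives at r4c1, so r4c1=2.
Step 5. [r2c3∈{1}] r2c3's peers cover all but 1 ⇒ r2c3=1.
Step 6. [r4c2∈{3}] only 3 remains possible at r4c2, so r4c2=3.
Step 7. [r1c4∈{3}] r1c4 is down to just 3 ⇒ r1c4=3.
Step 8. [r3c3∈{3}] r3c3 is down to just 3 ⇒ r3c3=3.
Step 9. [r1c1∈{1}] r1c1's peers cover all but 1 ⇒ r1c1=1.
Step 10. [r2c4∈{4}] r2c4 has the single candidate 4 ⇒ r2c4=4.

Answer: 1 4 2 3 / 3 2 1 4 / 4 1 3 2 / 2 3 4 1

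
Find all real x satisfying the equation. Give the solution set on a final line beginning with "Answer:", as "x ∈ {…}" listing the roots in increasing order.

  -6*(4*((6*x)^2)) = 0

Step 1. [-6*(4*((6*x)^2)) = 0] -6 out front; divide by -6. So div: 4*((6*x)^2) = 0.
Step 2. [4*((6*x)^2) = 0] 4·(inner) — divide through by 4. So div: (6*x)^2 = 0.
Step 3. [(6*x)^2 = 0] √ both sides: 0 ≥ 0 gives two branches ⇒ sqrt: 6*x = 0.
Step 4. [6*x = 0] divide by the outer 6. So div: x = 0.

Answer: x ∈ {0}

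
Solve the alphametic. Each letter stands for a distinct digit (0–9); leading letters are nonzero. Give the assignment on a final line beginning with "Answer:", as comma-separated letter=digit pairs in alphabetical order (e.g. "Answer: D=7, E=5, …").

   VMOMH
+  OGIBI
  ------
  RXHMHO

Step 1. [R] R is the leading digit of a 6-digit sum of two 5-digit numbers; the final carry is exactly 1 ⇒ R=1.
Step 2. [col 1: H + I ≡ O (mod 10)] column 1 (H + I ≡ O (mod 10), carry-in 0) doesn't pin H yet; pick H=2 and continue ⇒ H=2.
Step 3. [col 1: H + I ≡ O (mod 10)] O=7 is one option consistent with column 1 (H + I ≡ O (mod 10), carry-in 0) — take it ⇒ O=7.
Step 4. [col 1: H + I ≡ O (mod 10)] in column 1 we have H+I≡O with carry-in 0; given H=2, O=7 and digits 1,2,7 already taken and all letters distinct, that pins I to 5. So I=5.
Step 5. [col 2: M + B ≡ H (mod 10)] no forcing yet in column 2 (carry-in 0); B=9 is free and consistent — try it. So B=9.
Step 6. [col 2: M + B ≡ H (mod 10)] column 2 reads M+B+carry(0)=H with B=9, H=2; with digits 1,2,5,7,9 already taken and all letters distinct, the only value for M is 3, so M=3.
Step 7. [col 4: M + G ≡ H (mod 10)] in column 4 we have M+G≡H with carry-in 1; given M=3, H=2 and digits 1,2,3,5,7,9 already taken and all letters distinct, that pins G to 8, so G=8.
Step 8. [col 5: V + O ≡ X (mod 10)] column 5 reads V+O+carry(1)=X with O=7; with digits 1,2,3,5,7,8,9 already taken and all letters distinct, the only value for V is 6 ⇒ V=6.
Step 9. [col 5: V + O ≡ X (mod 10)] from column 5 (V=6, O=7, carry-in 1, digits 1,2,3,5,6,7,8,9 already taken and all letters distinct): X must equal 4, so X=4.

Answer: B=9, G=8, H=2, I=5, M=3, O=7, R=1, V=6, X=4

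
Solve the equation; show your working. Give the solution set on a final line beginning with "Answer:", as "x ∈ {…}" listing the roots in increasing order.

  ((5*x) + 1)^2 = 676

Step 1. [((5*x) + 1)^2 = 676] √ both sides: 676 ≥ 0 gives two branches. So sqrt: (5*x) + 1 = 26 or -26.
Step 2. [(5*x) + 1 = 26 or -26] subtract 1: x sits inside (… + 1). So sub: 5*x = 25 or -27.
Step 3. [5*x = 25 or -27] 5 out front; divide by 5. So div: x = 5 or -27/5.

Answer: x ∈ {-27/5, 5}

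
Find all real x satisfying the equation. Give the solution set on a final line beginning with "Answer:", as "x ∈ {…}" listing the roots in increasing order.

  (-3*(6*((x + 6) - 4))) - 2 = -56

Step 1. [(-3*(6*((x + 6) - 4))) - 2 = -56] -2 is outermost — add 2 both sides. So sub: -3*(6*((x + 6) - 4)) = -54.
Step 2. [-3*(6*((x + 6) - 4)) = -54] -3·(inner) — divide through by -3, so div: 6*((x + 6) - 4) = 18.
Step 3. [6*((x + 6) - 4) = 18] LHS = 6·(…); ÷6 both sides. So div: (x + 6) - 4 = 3.
Step 4. [(x + 6) - 4 = 3] add 4: x sits inside (… - 4), so sub: x + 6 = 7.
Step 5. [x + 6 = 7] peel the +6: subtract 6 from each side. So sub: x = 1.

Answer: x ∈ {1}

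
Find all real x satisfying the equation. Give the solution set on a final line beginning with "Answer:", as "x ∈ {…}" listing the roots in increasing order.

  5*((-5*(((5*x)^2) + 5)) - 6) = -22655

Step 1. [5*((-5*(((5*x)^2) + 5)) - 6) = -22655] leading coefficient 5: divide by 5. So div: (-5*(((5*x)^2) + 5)) - 6 = -4531.
Step 2. [(-5*(((5*x)^2) + 5)) - 6 = -4531] peel the -6: add 6 from each side, so sub: -5*(((5*x)^2) + 5) = -4525.
Step 3. [-5*(((5*x)^2) + 5) = -4525] -5·(inner) — divide through by -5, so div: ((5*x)^2) + 5 = 905.
Step 4. [((5*x)^2) + 5 = 905] subtract 5: x sits inside (… + 5). So sub: (5*x)^2 = 900.
Step 5. [(5*x)^2 = 900] LHS squared, RHS 900 ≥ 0: apply √ (±), so sqrt: 5*x = 30 or -30.
Step 6. [5*x = 30 or -30] divide by the outer 5, so div: x = 6 or -6.

Answer: x ∈ {-6, 6}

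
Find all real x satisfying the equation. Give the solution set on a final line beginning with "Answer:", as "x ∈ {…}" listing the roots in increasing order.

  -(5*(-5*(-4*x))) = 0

Step 1. [-(5*(-5*(-4*x))) = 0] LHS negated; negate both sides, so neg: 5*(-5*(-4*x)) = 0.
Step 2. [5*(-5*(-4*x)) = 0] 5·(inner) — divide through by 5. So div: -5*(-4*x) = 0.
Step 3. [-5*(-4*x) = 0] -5·(inner) — divide through by -5, so div: -4*x = 0.
Step 4. [-4*x = 0] -4 out front; divide by -4, so div: x = 0.

Answer: x ∈ {0}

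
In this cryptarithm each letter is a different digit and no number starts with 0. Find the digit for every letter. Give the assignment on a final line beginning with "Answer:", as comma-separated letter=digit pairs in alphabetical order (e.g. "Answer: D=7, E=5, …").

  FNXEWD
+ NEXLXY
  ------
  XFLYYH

Step 1. [col 1: D + Y ≡ H (mod 10)] no forcing yet in column 1 (carry-in 0); H=9 is free and consistent — try it ⇒ H=9.
Step 2. [col 1: D + Y ≡ H (mod 10)] column 1 (D + Y ≡ H (mod 10), carry-in 0) doesn't pin Y yet; pick Y=3 and continue, so Y=3.
Step 3. [col 1: D + Y ≡ H (mod 10)] in column 1 we have D+Y≡H with carry-in 0; given Y=3, H=9 and digits 3,9 already taken and all letters distinct, that pins D to 6, so D=6.
Step 4. [col 2: W + X ≡ Y (mod 10)] column 2 (W + X ≡ Y (mod 10), carry-in 0) doesn't pin W yet; pick W=8 and continue, so W=8.
Step 5. [col 2: W + X ≡ Y (mod 10)] from column 2 (W=8, Y=3, carry-in 0, digits 3,6,8,9 already taken and all letters distinct): X must equal 5. So X=5.
Step 6. [col 3: E + L ≡ Y (mod 10)] no forcing yet in column 3 (carry-in 1); E=2 is free and consistent — try it ⇒ E=2.
Step 7. [col 3: E + L ≡ Y (mod 10)] from column 3 (E=2, Y=3, carry-in 1, digits 2,3,5,6,8,9 already taken and all letters distinct): L must equal 0, so L=0.
Step 8. [col 5: N + E ≡ F (mod 10)] several values work for F in column 5 (N + E ≡ F (mod 10), carry-in 1); try F=4 ⇒ F=4.
Step 9. [col 5: N + E ≡ F (mod 10)] column 5: given E=2, F=4, carry-in 1, and digits 0,2,3,4,5,6,8,9 already taken and all letters distinct, N+E≡F (mod 10) forces N=1, so N=1.

Answer: D=6, E=2, F=4, H=9, L=0, N=1, W=8, X=5, Y=3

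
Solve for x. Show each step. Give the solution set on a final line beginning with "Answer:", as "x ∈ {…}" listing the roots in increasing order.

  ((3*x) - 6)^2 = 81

Step 1. [((3*x) - 6)^2 = 81] LHS squared, RHS 81 ≥ 0: apply √ (±) ⇒ sqrt: (3*x) - 6 = 9 or -9.
Step 2. [(3*x) - 6 = 9 or -9] 3 | LHS and 3 | 9 or -9: pull 3 out, so factor: x - 2 = 3 or -3.
Step 3. [x - 2 = 3 or -3] 2 comes off first (add 2), so sub: x = 5 or -1.

Answer: x ∈ {-1, 5}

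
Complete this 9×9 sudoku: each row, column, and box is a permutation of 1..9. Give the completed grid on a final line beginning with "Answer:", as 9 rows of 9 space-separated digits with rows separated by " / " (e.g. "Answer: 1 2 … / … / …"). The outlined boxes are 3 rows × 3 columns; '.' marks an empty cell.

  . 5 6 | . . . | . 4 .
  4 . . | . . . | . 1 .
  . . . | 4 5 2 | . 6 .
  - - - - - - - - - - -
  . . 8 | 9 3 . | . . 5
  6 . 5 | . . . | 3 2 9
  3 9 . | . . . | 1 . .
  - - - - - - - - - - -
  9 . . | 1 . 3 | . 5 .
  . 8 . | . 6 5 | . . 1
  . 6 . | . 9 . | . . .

Step 1. [r4c8∈{7}] r4c8 is down to just 7. So r4c8=7.
Step 2. [r6c8∈{8}] r6c8 has the single candidate 8 ⇒ r6c8=8.
Step 3. [r2c7∈{2,5,7,8,9}] in row 2, 5 fits only at r2c7. So r2c7=5.
Step 4. [r6c4∈{2,5,6,7}] row 6 places 5 nowhere but r6c4. So r6c4=5.
Step 5. [r2c4∈{3,6,7,8}] 6 has one home in col 4: r2c4 ⇒ r2c4=6.
Step 6. [r6c5∈{2,4,7}] in box 5, 2 fits only at r6c5, so r6c5=2.
Step 7. [r1c4∈{3,7,8}] 3 has one home in col 4: r1c4, so r1c4=3.
Step 8. [r9c8∈{3}] r9c8's peers cover all but 3, so r9c8=3.
Step 9. [r8c3∈{2,3,4,7}] across row 8, 3 lands solely at r8c3. So r8c3=3.
Step 10. [r8c7∈{2,4,7,9}] across row 8, 4 lands solely at r8c7. So r8c7=4.
Step 11. [r4c7∈{6}] r4c7 is down to just 6. So r4c7=6.
Step 12. [r7c9∈{2,6,7,8}] across row 7, 6 lands solely at r7c9 ⇒ r7c9=6.
Step 13. [r9c1∈{1,2,5,7}] across row 9, 5 lands solely at r9c1 ⇒ r9c1=5.
Step 14. [r9c3∈{1,2,4,7}] 1 has one home in row 9: r9c3, so r9c3=1.
Step 15. [r9c6∈{4,7,8}] r9c6 is the only open cell in row 9 admitting 4 ⇒ r9c6=4.
Step 16. [r4c6∈{1}] r4c6's peers cover all but 1. So r4c6=1.
Step 17. [r4c2∈{2,4}] 4 has one home in row 4: r4c2, so r4c2=4.
Step 18. [r6c3∈{7}] r6c3 has the single candidate 7 ⇒ r6c3=7.
Step 19. [r1c5∈{1,7,8}] in col 5, 1 fits only at r1c5 ⇒ r1c5=1.
Step 20. [r3c1∈{1,7,8}] col 1 places 1 nowhere but r3c1 ⇒ r3c1=1.
Step 21. [r1c1∈{2,7,8}] r1c1 is the only open cell in col 1 admitting 8. So r1c1=8.
Step 22. [r8c1∈{2,7}] col 1 places 7 nowhere but r8c1. So r8c1=7.
Step 23. [r7c2∈{2}] r7c2 is down to just 2, so r7c2=2.
Step 24. [r3c3∈{9}] r3c3 is down to just 9. So r3c3=9.
Step 25. [r2c6∈{7,8,9}] row 2 places 9 nowhere but r2c6, so r2c6=9.
Step 26. [r1c6∈{7}] nothing but 7 survives at r1c6. So r1c6=7.
Step 27. [r1c9∈{2}] r1c9 is down to just 2. So r1c9=2.
Step 28. [r2c5∈{8}] r2c5 is down to just 8 ⇒ r2c5=8.
Step 29. [r9c4∈{2,7,8}] r9c4 is the only open cell in box 8 admitting 8 ⇒ r9c4=8.
Step 30. [r9c9∈{7}] r9c9's peers cover all but 7. So r9c9=7.
Step 31. [r3c7∈{7,8}] col 7 places 7 nowhere but r3c7, so r3c7=7.
Step 32. [r3c2∈{3}] r3c2's peers cover all but 3. So r3c2=3.
Step 33. [r7c5∈{7}] r7c5 is down to just 7. So r7c5=7.
Step 34. [r5c2∈{1}] r5c2's peers cover all but 1, so r5c2=1.
Step 35. [r6c6∈{6}] r6c6 is down to just 6 ⇒ r6c6=6.
Step 36. [r5c4∈{7}] r5c4 is down to just 7. So r5c4=7.
Step 37. [r1c7∈{9}] nothing but 9 survives at r1c7, so r1c7=9.
Step 38. [r5c6∈{8}] r5c6's peers cover all but 8 ⇒ r5c6=8.
Step 39. [r6c9∈{4}] r6c9's peers cover all but 4. So r6c9=4.
Step 40. [r7c7∈{8}] r7c7 has the single candidate 8. So r7c7=8.
Step 41. [r8c4∈{2}] r8c4's peers cover all but 2. So r8c4=2.
Step 42. [r9c7∈{2}] r9c7 is down to just 2. So r9c7=2.
Step 43. [r8c8∈{9}] r8c8 is down to just 9, so r8c8=9.
Step 44. [r7c3∈{4}] r7c3's peers cover all but 4 ⇒ r7c3=4.
Step 45. [r5c5∈{4}] r5c5 is down to just 4 ⇒ r5c5=4.
Step 46. [r2c3∈{2}] r2c3's peers cover all but 2, so r2c3=2.
Step 47. [r4c1∈{2}] r4c1's peers cover all but 2 ⇒ r4c1=2.
Step 48. [r3c9∈{8}] r3c9 is down to just 8, so r3c9=8.
Step 49. [r2c9∈{3}] r2c9's peers cover all but 3 ⇒ r2c9=3.
Step 50. [r2c2∈{7}] r2c2 has the single candidate 7, so r2c2=7.

Answer: 8 5 6 3 1 7 9 4 2 / 4 7 2 6 8 9 5 1 3 / 1 3 9 4 5 2 7 6 8 / 2 4 8 9 3 1 6 7 5 / 6 1 5 7 4 8 3 2 9 / 3 9 7 5 2 6 1 8 4 / 9 2 4 1 7 3 8 5 6 / 7 8 3 2 6 5 4 9 1 / 5 6 1 8 9 4 2 3 7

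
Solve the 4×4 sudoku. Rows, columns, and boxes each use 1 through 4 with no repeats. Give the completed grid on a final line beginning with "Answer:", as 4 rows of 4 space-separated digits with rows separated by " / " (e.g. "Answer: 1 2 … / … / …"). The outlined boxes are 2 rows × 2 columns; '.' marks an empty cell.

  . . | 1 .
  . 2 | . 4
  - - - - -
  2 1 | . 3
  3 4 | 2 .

Step 1. [r3c3∈{4}] r3c3 has the single candidate 4 ⇒ r3c3=4.
Step 2. [r1c4∈{2}] r1c4 has the single candidate 2 ⇒ r1c4=2.
Step 3. [r2c1∈{1}] r2c1's peers cover all but 1 ⇒ r2c1=1.
Step 4. [r2c3∈{3}] nothing but 3 survives at r2c3 ⇒ r2c3=3.
Step 5. [r1c1∈{4}] r1c1 is down to just 4, so r1c1=4.
Step 6. [r4c4∈{1}] r4c4's peers cover all but 1. So r4c4=1.
Step 7. [r1c2∈{3}] only 3 remains possible at r1c2 ⇒ r1c2=3.

Answer: 4 3 1 2 / 1 2 3 4 / 2 1 4 3 / 3 4 2 1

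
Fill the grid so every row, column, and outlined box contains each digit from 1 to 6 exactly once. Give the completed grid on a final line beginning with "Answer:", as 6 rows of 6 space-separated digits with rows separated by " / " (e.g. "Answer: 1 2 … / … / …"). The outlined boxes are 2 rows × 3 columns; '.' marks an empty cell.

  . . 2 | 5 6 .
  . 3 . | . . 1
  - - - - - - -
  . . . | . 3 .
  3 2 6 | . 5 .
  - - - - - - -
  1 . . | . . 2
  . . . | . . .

Step 1. [r5c5∈{4}] nothing but 4 survives at r5c5, so r5c5=4.
Step 2. [r1c1∈{4}] r1c1 has the single candidate 4, so r1c1=4.
Step 3. [r6c6∈{3,5,6}] col 6 places 5 nowhere but r6c6. So r6c6=5.
Step 4. [r3c3∈{1,4,5}] across col 3, 1 lands solely at r3c3. So r3c3=1.
Step 5. [r3c2∈{4,5}] in box 3, 4 fits only at r3c2 ⇒ r3c2=4.
Step 6. [r6c2∈{6}] only 6 remains possible at r6c2. So r6c2=6.
Step 7. [r2c4∈{2,4}] row 2 places 4 nowhere but r2c4. So r2c4=4.
Step 8. [r5c4∈{3,6}] r5c4 is the only open cell in row 5 admitting 6, so r5c4=6.
Step 9. [r5c3∈{3,5}] row 5 places 3 nowhere but r5c3, so r5c3=3.
Step 10. [r2c1∈{5,6}] 6 has one home in row 2: r2c1 ⇒ r2c1=6.
Step 11. [r6c5∈{1}] only 1 remains possible at r6c5 ⇒ r6c5=1.
Step 12. [r3c6∈{6}] r3c6's peers cover all but 6 ⇒ r3c6=6.
Step 13. [r1c2∈{1}] nothing but 1 survives at r1c2 ⇒ r1c2=1.
Step 14. [r2c5∈{2}] r2c5 is down to just 2, so r2c5=2.
Step 15. [r2c3∈{5}] nothing but 5 survives at r2c3. So r2c3=5.
Step 16. [r5c2∈{5}] nothing but 5 survives at r5c2, so r5c2=5.
Step 17. [r3c1∈{5}] r3c1 is down to just 5, so r3c1=5.
Step 18. [r6c4∈{3}] r6c4's peers cover all but 3, so r6c4=3.
Step 19. [r4c6∈{4}] nothing but 4 survives at r4c6. So r4c6=4.
Step 20. [r6c1∈{2}] nothing but 2 survives at r6c1 ⇒ r6c1=2.
Step 21. [r3c4∈{2}] only 2 remains possible at r3c4, so r3c4=2.
Step 22. [r4c4∈{1}] r4c4's peers cover all but 1. So r4c4=1.
Step 23. [r1c6∈{3}] only 3 remains possible at r1c6 ⇒ r1c6=3.
Step 24. [r6c3∈{4}] r6c3's peers cover all but 4 ⇒ r6c3=4.

Answer: 4 1 2 5 6 3 / 6 3 5 4 2 1 / 5 4 1 2 3 6 / 3 2 6 1 5 4 / 1 5 3 6 4 2 / 2 6 4 3 1 5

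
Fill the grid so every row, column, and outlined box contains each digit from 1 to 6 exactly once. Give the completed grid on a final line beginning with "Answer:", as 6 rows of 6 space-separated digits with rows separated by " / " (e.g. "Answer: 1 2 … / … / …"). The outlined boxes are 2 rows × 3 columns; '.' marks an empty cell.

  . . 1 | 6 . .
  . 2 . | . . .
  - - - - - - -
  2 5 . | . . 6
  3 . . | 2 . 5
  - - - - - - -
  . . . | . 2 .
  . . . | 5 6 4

Step 1. [r3c3∈{4}] r3c3 has the single candidate 4. So r3c3=4.
Step 2. [r2c4∈{1,3,4}] across col 4, 4 lands solely at r2c4, so r2c4=4.
Step 3. [r4c2∈{1,6}] across box 3, 1 lands solely at r4c2, so r4c2=1.
Step 4. [r6c2∈{3}] only 3 remains possible at r6c2 ⇒ r6c2=3.
Step 5. [r2c3∈{3,5,6}] 3 has one home in col 3: r2c3 ⇒ r2c3=3.
Step 6. [r5c2∈{4,6}] r5c2 is the only open cell in col 2 admitting 6 ⇒ r5c2=6.
Step 7. [r5c1∈{1,4,5}] in row 5, 4 fits only at r5c1 ⇒ r5c1=4.
Step 8. [r2c6∈{1}] only 1 remains possible at r2c6 ⇒ r2c6=1.
Step 9. [r5c4∈{1,3}] 1 has one home in row 5: r5c4. So r5c4=1.
Step 10. [r1c1∈{5}] only 5 remains possible at r1c1. So r1c1=5.
Step 11. [r1c5∈{3}] only 3 remains possible at r1c5 ⇒ r1c5=3.
Step 12. [r2c1∈{6}] nothing but 6 survives at r2c1, so r2c1=6.
Step 13. [r5c3∈{5}] r5c3 is down to just 5 ⇒ r5c3=5.
Step 14. [r4c5∈{4}] r4c5's peers cover all but 4. So r4c5=4.
Step 15. [r3c4∈{3}] r3c4 is down to just 3 ⇒ r3c4=3.
Step 16. [r3c5∈{1}] only 1 remains possible at r3c5 ⇒ r3c5=1.
Step 17. [r1c2∈{4}] r1c2's peers cover all but 4. So r1c2=4.
Step 18. [r6c3∈{2}] only 2 remains possible at r6c3 ⇒ r6c3=2.
Step 19. [r2c5∈{5}] r2c5 is down to just 5, so r2c5=5.
Step 20. [r1c6∈{2}] r1c6 has the single candidate 2 ⇒ r1c6=2.
Step 21. [r4c3∈{6}] r4c3's peers cover all but 6 ⇒ r4c3=6.
Step 22. [r6c1∈{1}] r6c1's peers cover all but 1 ⇒ r6c1=1.
Step 23. [r5c6∈{3}] nothing but 3 survives at r5c6. So r5c6=3.

Answer: 5 4 1 6 3 2 / 6 2 3 4 5 1 / 2 5 4 3 1 6 / 3 1 6 2 4 5 / 4 6 5 1 2 3 / 1 3 2 5 6 4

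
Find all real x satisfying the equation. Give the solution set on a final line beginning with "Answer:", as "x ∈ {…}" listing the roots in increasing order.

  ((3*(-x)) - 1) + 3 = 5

Step 1. [((3*(-x)) - 1) + 3 = 5] subtract 3: x sits inside (… + 3). So sub: (3*(-x)) - 1 = 2.
Step 2. [(3*(-x)) - 1 = 2] -1 is outermost — add 1 both sides. So sub: 3*(-x) = 3.
Step 3. [3*(-x) = 3] leading coefficient 3: divide by 3 ⇒ div: -x = 1.
Step 4. [-x = 1] flip signs both sides ⇒ neg: x = -1.

Answer: x ∈ {-1}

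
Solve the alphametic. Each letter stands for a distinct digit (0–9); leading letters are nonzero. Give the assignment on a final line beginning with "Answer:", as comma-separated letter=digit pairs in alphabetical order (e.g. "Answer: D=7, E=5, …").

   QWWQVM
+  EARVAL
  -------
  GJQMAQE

Step 1. [col 1: M + L ≡ E (mod 10)] column 1 (M + L ≡ E (mod 10), carry-in 0) doesn't pin M yet; pick M=7 and continue. So M=7.
Step 2. [col 1: M + L ≡ E (mod 10)] column 1 (M + L ≡ E (mod 10), carry-in 0) doesn't pin L yet; pick L=9 and continue, so L=9.
Step 3. [G] the sum has 7 digits but both addends have 6; that extra leading digit G is the final carry, namely 1, so G=1.
Step 4. [col 1: M + L ≡ E (mod 10)] from column 1 (M=7, L=9, carry-in 0, digits 1,7,9 already taken and all letters distinct): E must equal 6, so E=6.
Step 5. [col 2: V + A ≡ Q (mod 10)] several values work for Q in column 2 (V + A ≡ Q (mod 10), carry-in 1); try Q=3 ⇒ Q=3.
Step 6. [col 2: V + A ≡ Q (mod 10)] A=8 is one option consistent with column 2 (V + A ≡ Q (mod 10), carry-in 1) — take it. So A=8.
Step 7. [col 2: V + A ≡ Q (mod 10)] column 2: given A=8, Q=3, carry-in 1, and digits 1,3,6,7,8,9 already taken and all letters distinct, V+A≡Q (mod 10) forces V=4 ⇒ V=4.
Step 8. [col 4: W + R ≡ M (mod 10)] several values work for W in column 4 (W + R ≡ M (mod 10), carry-in 0); try W=5, so W=5.
Step 9. [col 4: W + R ≡ M (mod 10)] from column 4 (W=5, M=7, carry-in 0, digits 1,3,4,5,6,7,8,9 already taken and all letters distinct): R must equal 2. So R=2.
Step 10. [col 6: Q + E ≡ J (mod 10)] from column 6 (Q=3, E=6, carry-in 1, digits 1,2,3,4,5,6,7,8,9 already taken and all letters distinct): J must equal 0, so J=0.

Answer: A=8, E=6, G=1, J=0, L=9, M=7, Q=3, R=2, V=4, W=5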